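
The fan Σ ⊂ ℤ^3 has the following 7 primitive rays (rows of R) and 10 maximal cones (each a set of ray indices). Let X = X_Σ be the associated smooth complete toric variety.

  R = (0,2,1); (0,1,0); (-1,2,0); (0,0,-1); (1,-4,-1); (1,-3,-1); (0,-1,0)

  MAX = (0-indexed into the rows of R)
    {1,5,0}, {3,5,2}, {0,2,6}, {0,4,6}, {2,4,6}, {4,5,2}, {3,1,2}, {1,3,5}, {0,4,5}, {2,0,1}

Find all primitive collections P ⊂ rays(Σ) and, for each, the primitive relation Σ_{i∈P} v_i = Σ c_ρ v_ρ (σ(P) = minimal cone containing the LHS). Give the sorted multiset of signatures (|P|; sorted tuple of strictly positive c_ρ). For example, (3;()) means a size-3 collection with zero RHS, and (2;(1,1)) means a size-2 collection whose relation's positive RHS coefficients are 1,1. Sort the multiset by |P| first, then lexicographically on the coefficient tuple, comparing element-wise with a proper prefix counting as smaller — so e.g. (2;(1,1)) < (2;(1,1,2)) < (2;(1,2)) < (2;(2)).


9 collections generate NE(X_Σ); each relation:

  P = {1,6}:  v_{1} + v_{6} = 0  →  sig = (2;())
  P = {1,4}:  v_{1} + v_{4} = v_{5}  →  sig = (2;(1))
  P = {5,6}:  v_{5} + v_{6} = v_{4}  →  sig = (2;(1))
  P = {3,6}:  v_{3} + v_{6} = v_{2} + v_{5}  →  sig = (2;(1,1))
  P = {3,4}:  v_{3} + v_{4} = v_{2} + 2·v_{5}  →  sig = (2;(1,2))
  P = {0,3}:  v_{0} + v_{3} = 2·v_{1}  →  sig = (2;(2))
  P = {0,2,4}:  v_{0} + v_{2} + v_{4} = 0  →  sig = (3;())
  P = {0,2,5}:  v_{0} + v_{2} + v_{5} = v_{1}  →  sig = (3;(1))
  P = {1,2,5}:  v_{1} + v_{2} + v_{5} = v_{3}  →  sig = (3;(1))

Hence PRS(X_Σ) =
[(2;()), (2;(1)), (2;(1)), (2;(1,1)), (2;(1,2)), (2;(2)), (3;()), (3;(1)), (3;(1))]


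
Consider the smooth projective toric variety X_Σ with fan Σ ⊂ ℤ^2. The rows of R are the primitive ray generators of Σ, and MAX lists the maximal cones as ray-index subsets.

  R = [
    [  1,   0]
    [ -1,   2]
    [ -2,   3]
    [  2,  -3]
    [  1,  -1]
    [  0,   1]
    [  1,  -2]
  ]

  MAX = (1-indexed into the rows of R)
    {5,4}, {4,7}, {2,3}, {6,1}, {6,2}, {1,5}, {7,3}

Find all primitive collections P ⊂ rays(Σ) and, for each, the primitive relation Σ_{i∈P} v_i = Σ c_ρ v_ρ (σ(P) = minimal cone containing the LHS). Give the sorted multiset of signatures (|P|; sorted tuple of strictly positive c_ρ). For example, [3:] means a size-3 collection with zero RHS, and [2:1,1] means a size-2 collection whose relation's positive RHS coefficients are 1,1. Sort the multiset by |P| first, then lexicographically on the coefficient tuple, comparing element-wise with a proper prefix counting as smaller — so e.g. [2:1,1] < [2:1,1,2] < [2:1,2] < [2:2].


Δ(Σ) — 7 vertices, 14 min non-faces:

  • {2,7}:  v_{2} + v_{7} = 0  ⟹  sig = [2:]
  • {3,4}:  v_{3} + v_{4} = 0  ⟹  sig = [2:]
  • {2,4}:  v_{2} + v_{4} = v_{5}  ⟹  sig = [2:1]
  • {2,5}:  v_{2} + v_{5} = v_{6}  ⟹  sig = [2:1]
  • {3,5}:  v_{3} + v_{5} = v_{2}  ⟹  sig = [2:1]
  • {5,6}:  v_{5} + v_{6} = v_{1}  ⟹  sig = [2:1]
  • {5,7}:  v_{5} + v_{7} = v_{4}  ⟹  sig = [2:1]
  • {6,7}:  v_{6} + v_{7} = v_{5}  ⟹  sig = [2:1]
  • {1,3}:  v_{1} + v_{3} = v_{2} + v_{6}  ⟹  sig = [2:1,1]
  • {1,2}:  v_{1} + v_{2} = 2·v_{6}  ⟹  sig = [2:2]
  • {1,7}:  v_{1} + v_{7} = 2·v_{5}  ⟹  sig = [2:2]
  • {3,6}:  v_{3} + v_{6} = 2·v_{2}  ⟹  sig = [2:2]
  • {4,6}:  v_{4} + v_{6} = 2·v_{5}  ⟹  sig = [2:2]
  • {1,4}:  v_{1} + v_{4} = 3·v_{5}  ⟹  sig = [2:3]

Hence PRS(X_Σ) =
    [2:]
    [2:]
    [2:1]
    [2:1]
    [2:1]
    [2:1]
    [2:1]
    [2:1]
    [2:1,1]
    [2:2]
    [2:2]
    [2:2]
    [2:2]
    [2:3]


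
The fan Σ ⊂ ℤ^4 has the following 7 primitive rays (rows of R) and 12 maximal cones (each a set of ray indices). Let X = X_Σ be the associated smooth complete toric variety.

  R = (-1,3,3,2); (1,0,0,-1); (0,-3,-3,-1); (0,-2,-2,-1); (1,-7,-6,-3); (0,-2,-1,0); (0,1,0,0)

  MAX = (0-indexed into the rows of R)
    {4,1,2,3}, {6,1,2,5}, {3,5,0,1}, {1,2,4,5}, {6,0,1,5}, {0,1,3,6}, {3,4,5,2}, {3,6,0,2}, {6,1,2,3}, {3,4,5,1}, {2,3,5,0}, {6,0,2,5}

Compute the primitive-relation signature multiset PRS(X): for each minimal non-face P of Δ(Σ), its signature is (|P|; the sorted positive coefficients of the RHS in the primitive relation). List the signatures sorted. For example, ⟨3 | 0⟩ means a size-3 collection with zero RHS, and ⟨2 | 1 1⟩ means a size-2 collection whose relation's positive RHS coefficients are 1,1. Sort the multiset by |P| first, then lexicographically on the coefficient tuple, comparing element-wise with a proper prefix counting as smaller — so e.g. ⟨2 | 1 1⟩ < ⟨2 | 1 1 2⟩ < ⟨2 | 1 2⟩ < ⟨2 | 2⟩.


|primitive collections| = 5. Relations:

  P = {0,4}:  v_{0} + v_{4} = v_{3} + v_{5} ; sig = ⟨2 | 1 1⟩
  P = {4,6}:  v_{4} + v_{6} = v_{1} + 2·v_{2} ; sig = ⟨2 | 1 2⟩
  P = {0,1,2}:  v_{0} + v_{1} + v_{2} = 0 ; sig = ⟨3 | 0⟩
  P = {3,5,6}:  v_{3} + v_{5} + v_{6} = v_{2} ; sig = ⟨3 | 1⟩
  P = {1,2,3,5}:  v_{1} + v_{2} + v_{3} + v_{5} = v_{4} ; sig = ⟨4 | 1⟩

so the primitive-relation signature multiset is
    |P|=2: 2 collections, coeffs (1,1), (1,2)
    |P|=3: 2 collections, coeffs (), (1)
    |P|=4: 1 collection, coeffs (1)


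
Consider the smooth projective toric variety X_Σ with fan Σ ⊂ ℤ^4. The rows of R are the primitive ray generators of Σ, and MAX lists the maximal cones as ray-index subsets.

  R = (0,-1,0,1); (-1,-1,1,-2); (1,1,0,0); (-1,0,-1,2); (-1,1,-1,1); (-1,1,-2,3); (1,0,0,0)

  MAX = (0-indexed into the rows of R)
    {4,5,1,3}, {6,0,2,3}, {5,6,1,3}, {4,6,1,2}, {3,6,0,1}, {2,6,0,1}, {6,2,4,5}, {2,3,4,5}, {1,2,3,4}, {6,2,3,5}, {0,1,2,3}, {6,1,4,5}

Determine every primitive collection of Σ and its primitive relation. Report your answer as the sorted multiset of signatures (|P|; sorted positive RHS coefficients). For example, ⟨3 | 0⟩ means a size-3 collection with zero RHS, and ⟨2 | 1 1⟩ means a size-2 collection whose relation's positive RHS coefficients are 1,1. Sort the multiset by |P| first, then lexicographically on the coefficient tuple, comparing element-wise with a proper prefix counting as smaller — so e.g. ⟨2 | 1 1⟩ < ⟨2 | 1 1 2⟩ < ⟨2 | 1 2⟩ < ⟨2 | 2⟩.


|primitive collections| = 5. Relations:

  • {0,4}:  v_{0} + v_{4} = v_{3} — sig = ⟨2 | 1⟩
  • {0,5}:  v_{0} + v_{5} = 2·v_{3} + v_{6} — sig = ⟨2 | 1 2⟩
  • {1,2,5}:  v_{1} + v_{2} + v_{5} = v_{4} — sig = ⟨3 | 1⟩
  • {3,4,6}:  v_{3} + v_{4} + v_{6} = v_{5} — sig = ⟨3 | 1⟩
  • {1,2,3,6}:  v_{1} + v_{2} + v_{3} + v_{6} = 0 — sig = ⟨4 | 0⟩

Signatures (|P|; sorted positive RHS coefficients), sorted:
[⟨2 | 1⟩, ⟨2 | 1 2⟩, ⟨3 | 1⟩, ⟨3 | 1⟩, ⟨4 | 0⟩]


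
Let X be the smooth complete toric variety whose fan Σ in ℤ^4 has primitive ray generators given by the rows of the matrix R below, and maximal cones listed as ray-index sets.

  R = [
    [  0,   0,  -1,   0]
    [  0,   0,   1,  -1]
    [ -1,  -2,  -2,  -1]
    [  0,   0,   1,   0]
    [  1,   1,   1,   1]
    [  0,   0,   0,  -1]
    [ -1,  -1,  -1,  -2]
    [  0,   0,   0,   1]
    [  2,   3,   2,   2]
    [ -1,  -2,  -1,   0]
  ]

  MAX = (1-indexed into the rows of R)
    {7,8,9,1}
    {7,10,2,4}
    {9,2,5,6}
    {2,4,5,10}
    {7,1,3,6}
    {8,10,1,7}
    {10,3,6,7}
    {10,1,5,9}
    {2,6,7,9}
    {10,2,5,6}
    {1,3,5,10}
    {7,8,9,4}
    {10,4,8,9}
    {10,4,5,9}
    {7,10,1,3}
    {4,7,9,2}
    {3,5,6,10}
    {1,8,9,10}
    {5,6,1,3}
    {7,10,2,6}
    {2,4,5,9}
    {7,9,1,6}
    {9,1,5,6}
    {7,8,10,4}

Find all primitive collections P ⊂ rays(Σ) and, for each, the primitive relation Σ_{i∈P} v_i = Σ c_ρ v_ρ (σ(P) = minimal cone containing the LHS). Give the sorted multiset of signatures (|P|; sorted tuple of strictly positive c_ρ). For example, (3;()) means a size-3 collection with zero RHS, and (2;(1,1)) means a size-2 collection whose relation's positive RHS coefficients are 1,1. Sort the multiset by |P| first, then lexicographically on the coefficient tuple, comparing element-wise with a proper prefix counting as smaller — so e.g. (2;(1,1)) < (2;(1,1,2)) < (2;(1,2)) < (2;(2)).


|primitive collections| = 15. Relations:

  {1,4}:  v_{1} + v_{4} = 0  so sig = (2;())
  {6,8}:  v_{6} + v_{8} = 0  so sig = (2;())
  {1,2}:  v_{1} + v_{2} = v_{6}  so sig = (2;(1))
  {2,8}:  v_{2} + v_{8} = v_{4}  so sig = (2;(1))
  {4,6}:  v_{4} + v_{6} = v_{2}  so sig = (2;(1))
  {5,7}:  v_{5} + v_{7} = v_{6}  so sig = (2;(1))
  {3,4}:  v_{3} + v_{4} = v_{6} + v_{10}  so sig = (2;(1,1))
  {3,8}:  v_{3} + v_{8} = v_{1} + v_{10}  so sig = (2;(1,1))
  {3,9}:  v_{3} + v_{9} = v_{1} + v_{5}  so sig = (2;(1,1))
  {5,8}:  v_{5} + v_{8} = v_{9} + v_{10}  so sig = (2;(1,1))
  {2,3}:  v_{2} + v_{3} = 2·v_{6} + v_{10}  so sig = (2;(1,2))
  {7,9,10}:  v_{7} + v_{9} + v_{10} = 0  so sig = (3;())
  {1,6,10}:  v_{1} + v_{6} + v_{10} = v_{3}  so sig = (3;(1))
  {6,9,10}:  v_{6} + v_{9} + v_{10} = v_{5}  so sig = (3;(1))
  {2,9,10}:  v_{2} + v_{9} + v_{10} = v_{4} + v_{5}  so sig = (3;(1,1))

so the primitive-relation signature multiset is
{ (2;()) ×2,  (2;(1)) ×4,  (2;(1,1)) ×4,  (2;(1,2)),  (3;()),  (3;(1)) ×2,  (3;(1,1)) }


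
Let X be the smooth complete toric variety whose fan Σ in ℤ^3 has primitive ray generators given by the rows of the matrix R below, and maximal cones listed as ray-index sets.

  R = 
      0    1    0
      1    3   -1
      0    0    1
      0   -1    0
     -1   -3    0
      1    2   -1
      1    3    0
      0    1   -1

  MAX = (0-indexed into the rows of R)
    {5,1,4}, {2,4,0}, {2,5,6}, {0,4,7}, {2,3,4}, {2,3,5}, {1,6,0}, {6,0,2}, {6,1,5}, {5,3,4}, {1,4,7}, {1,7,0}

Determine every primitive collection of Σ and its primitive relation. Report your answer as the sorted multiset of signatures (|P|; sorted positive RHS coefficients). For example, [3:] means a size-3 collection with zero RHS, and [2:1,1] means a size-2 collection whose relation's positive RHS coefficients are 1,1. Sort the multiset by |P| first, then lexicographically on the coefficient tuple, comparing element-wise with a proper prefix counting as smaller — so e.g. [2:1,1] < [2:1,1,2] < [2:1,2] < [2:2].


Δ(Σ) — 8 vertices, 12 min non-faces:

  • {0,3}:  v_{0} + v_{3} = 0  so sig = [2:]
  • {4,6}:  v_{4} + v_{6} = 0  so sig = [2:]
  • {0,5}:  v_{0} + v_{5} = v_{1}  so sig = [2:1]
  • {1,2}:  v_{1} + v_{2} = v_{6}  so sig = [2:1]
  • {1,3}:  v_{1} + v_{3} = v_{5}  so sig = [2:1]
  • {2,7}:  v_{2} + v_{7} = v_{0}  so sig = [2:1]
  • {3,6}:  v_{3} + v_{6} = v_{2} + v_{5}  so sig = [2:1,1]
  • {3,7}:  v_{3} + v_{7} = v_{1} + v_{4}  so sig = [2:1,1]
  • {6,7}:  v_{6} + v_{7} = v_{0} + v_{1}  so sig = [2:1,1]
  • {5,7}:  v_{5} + v_{7} = 2·v_{1} + v_{4}  so sig = [2:1,2]
  • {0,1,4}:  v_{0} + v_{1} + v_{4} = v_{7}  so sig = [3:1]
  • {2,4,5}:  v_{2} + v_{4} + v_{5} = v_{3}  so sig = [3:1]

Signatures (|P|; sorted positive RHS coefficients), sorted:
    [2:]
    [2:]
    [2:1]
    [2:1]
    [2:1]
    [2:1]
    [2:1,1]
    [2:1,1]
    [2:1,1]
    [2:1,2]
    [3:1]
    [3:1]


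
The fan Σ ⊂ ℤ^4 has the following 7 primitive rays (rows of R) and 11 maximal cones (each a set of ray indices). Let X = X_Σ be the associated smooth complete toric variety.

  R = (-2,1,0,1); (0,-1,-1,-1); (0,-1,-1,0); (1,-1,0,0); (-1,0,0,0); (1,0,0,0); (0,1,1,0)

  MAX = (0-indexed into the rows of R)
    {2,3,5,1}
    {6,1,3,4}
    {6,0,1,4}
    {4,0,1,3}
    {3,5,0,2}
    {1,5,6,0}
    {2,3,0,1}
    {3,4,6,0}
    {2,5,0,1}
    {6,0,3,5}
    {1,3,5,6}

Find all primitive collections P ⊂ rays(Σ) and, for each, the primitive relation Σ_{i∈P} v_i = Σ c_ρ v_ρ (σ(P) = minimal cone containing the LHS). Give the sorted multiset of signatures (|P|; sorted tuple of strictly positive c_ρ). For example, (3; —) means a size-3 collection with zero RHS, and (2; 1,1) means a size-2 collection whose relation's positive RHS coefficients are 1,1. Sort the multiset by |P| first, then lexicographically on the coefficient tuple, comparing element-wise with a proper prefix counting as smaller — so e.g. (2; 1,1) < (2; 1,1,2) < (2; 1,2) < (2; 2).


|primitive collections| = 5. Relations:

  • {2,6}:  v_{2} + v_{6} = 0  →  sig = (2; —)
  • {4,5}:  v_{4} + v_{5} = 0  →  sig = (2; —)
  • {2,4}:  v_{2} + v_{4} = v_{0} + v_{1} + v_{3}  →  sig = (2; 1,1,1)
  • {0,1,3,5}:  v_{0} + v_{1} + v_{3} + v_{5} = v_{2}  →  sig = (4; 1)
  • {0,1,3,6}:  v_{0} + v_{1} + v_{3} + v_{6} = v_{4}  →  sig = (4; 1)

Signatures (|P|; sorted positive RHS coefficients), sorted:
[(2; —), (2; —), (2; 1,1,1), (4; 1), (4; 1)]


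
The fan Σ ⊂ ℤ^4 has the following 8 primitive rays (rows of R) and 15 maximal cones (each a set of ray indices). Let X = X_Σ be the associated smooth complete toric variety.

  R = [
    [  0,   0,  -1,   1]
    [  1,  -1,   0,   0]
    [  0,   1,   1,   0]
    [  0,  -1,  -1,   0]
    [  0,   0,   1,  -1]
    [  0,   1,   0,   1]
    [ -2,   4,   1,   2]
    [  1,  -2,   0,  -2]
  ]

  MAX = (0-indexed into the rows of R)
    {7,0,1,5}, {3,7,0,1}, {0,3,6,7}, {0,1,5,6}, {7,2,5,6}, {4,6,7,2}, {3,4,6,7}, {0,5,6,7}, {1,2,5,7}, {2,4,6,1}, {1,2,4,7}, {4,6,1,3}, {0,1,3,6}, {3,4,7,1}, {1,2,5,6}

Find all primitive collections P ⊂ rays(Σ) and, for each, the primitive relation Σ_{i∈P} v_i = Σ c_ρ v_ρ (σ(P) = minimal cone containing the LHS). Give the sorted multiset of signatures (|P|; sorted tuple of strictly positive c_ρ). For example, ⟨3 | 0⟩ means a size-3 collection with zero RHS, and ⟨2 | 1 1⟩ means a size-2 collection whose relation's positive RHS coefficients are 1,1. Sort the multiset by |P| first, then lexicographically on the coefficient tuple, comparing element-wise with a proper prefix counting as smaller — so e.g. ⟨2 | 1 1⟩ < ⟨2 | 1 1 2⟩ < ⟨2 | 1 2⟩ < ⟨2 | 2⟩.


Primitive collections (6):

  P={0,4}:  v_{0} + v_{4} = 0 — sig = ⟨2 | 0⟩
  P={2,3}:  v_{2} + v_{3} = 0 — sig = ⟨2 | 0⟩
  P={0,2}:  v_{0} + v_{2} = v_{5} — sig = ⟨2 | 1⟩
  P={3,5}:  v_{3} + v_{5} = v_{0} — sig = ⟨2 | 1⟩
  P={4,5}:  v_{4} + v_{5} = v_{2} — sig = ⟨2 | 1⟩
  P={1,6,7}:  v_{1} + v_{6} + v_{7} = v_{2} — sig = ⟨3 | 1⟩

Hence PRS(X_Σ) =
[⟨2 | 0⟩, ⟨2 | 0⟩, ⟨2 | 1⟩, ⟨2 | 1⟩, ⟨2 | 1⟩, ⟨3 | 1⟩]


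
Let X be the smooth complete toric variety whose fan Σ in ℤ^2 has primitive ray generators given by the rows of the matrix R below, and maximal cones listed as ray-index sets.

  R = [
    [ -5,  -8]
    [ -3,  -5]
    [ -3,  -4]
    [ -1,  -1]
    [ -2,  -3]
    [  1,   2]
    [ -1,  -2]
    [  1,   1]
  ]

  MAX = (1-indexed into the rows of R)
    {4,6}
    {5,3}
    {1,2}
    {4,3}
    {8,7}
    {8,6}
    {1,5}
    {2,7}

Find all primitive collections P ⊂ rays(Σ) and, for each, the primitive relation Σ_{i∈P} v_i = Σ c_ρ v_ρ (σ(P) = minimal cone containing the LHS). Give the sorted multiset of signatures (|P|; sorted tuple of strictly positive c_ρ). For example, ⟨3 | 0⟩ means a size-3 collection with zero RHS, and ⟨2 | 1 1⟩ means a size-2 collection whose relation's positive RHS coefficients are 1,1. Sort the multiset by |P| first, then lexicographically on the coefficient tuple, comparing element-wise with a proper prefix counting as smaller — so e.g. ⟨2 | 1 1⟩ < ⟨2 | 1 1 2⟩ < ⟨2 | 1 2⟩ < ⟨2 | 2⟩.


Minimal non-faces — 20 found among 8 rays, 8 max cones:

  • {4,8}:  v_{4} + v_{8} = 0 — sig = ⟨2 | 0⟩
  • {6,7}:  v_{6} + v_{7} = 0 — sig = ⟨2 | 0⟩
  • {2,5}:  v_{2} + v_{5} = v_{1} — sig = ⟨2 | 1⟩
  • {2,6}:  v_{2} + v_{6} = v_{5} — sig = ⟨2 | 1⟩
  • {3,8}:  v_{3} + v_{8} = v_{5} — sig = ⟨2 | 1⟩
  • {4,5}:  v_{4} + v_{5} = v_{3} — sig = ⟨2 | 1⟩
  • {4,7}:  v_{4} + v_{7} = v_{5} — sig = ⟨2 | 1⟩
  • {5,6}:  v_{5} + v_{6} = v_{4} — sig = ⟨2 | 1⟩
  • {5,7}:  v_{5} + v_{7} = v_{2} — sig = ⟨2 | 1⟩
  • {5,8}:  v_{5} + v_{8} = v_{7} — sig = ⟨2 | 1⟩
  • {1,8}:  v_{1} + v_{8} = v_{2} + v_{7} — sig = ⟨2 | 1 1⟩
  • {1,6}:  v_{1} + v_{6} = 2·v_{5} — sig = ⟨2 | 2⟩
  • {1,7}:  v_{1} + v_{7} = 2·v_{2} — sig = ⟨2 | 2⟩
  • {2,4}:  v_{2} + v_{4} = 2·v_{5} — sig = ⟨2 | 2⟩
  • {2,8}:  v_{2} + v_{8} = 2·v_{7} — sig = ⟨2 | 2⟩
  • {3,6}:  v_{3} + v_{6} = 2·v_{4} — sig = ⟨2 | 2⟩
  • {3,7}:  v_{3} + v_{7} = 2·v_{5} — sig = ⟨2 | 2⟩
  • {1,4}:  v_{1} + v_{4} = 3·v_{5} — sig = ⟨2 | 3⟩
  • {2,3}:  v_{2} + v_{3} = 3·v_{5} — sig = ⟨2 | 3⟩
  • {1,3}:  v_{1} + v_{3} = 4·v_{5} — sig = ⟨2 | 4⟩

Signatures (|P|; sorted positive RHS coefficients), sorted:
    ⟨2 | 0⟩
    ⟨2 | 0⟩
    ⟨2 | 1⟩
    ⟨2 | 1⟩
    ⟨2 | 1⟩
    ⟨2 | 1⟩
    ⟨2 | 1⟩
    ⟨2 | 1⟩
    ⟨2 | 1⟩
    ⟨2 | 1⟩
    ⟨2 | 1 1⟩
    ⟨2 | 2⟩
    ⟨2 | 2⟩
    ⟨2 | 2⟩
    ⟨2 | 2⟩
    ⟨2 | 2⟩
    ⟨2 | 2⟩
    ⟨2 | 3⟩
    ⟨2 | 3⟩
    ⟨2 | 4⟩


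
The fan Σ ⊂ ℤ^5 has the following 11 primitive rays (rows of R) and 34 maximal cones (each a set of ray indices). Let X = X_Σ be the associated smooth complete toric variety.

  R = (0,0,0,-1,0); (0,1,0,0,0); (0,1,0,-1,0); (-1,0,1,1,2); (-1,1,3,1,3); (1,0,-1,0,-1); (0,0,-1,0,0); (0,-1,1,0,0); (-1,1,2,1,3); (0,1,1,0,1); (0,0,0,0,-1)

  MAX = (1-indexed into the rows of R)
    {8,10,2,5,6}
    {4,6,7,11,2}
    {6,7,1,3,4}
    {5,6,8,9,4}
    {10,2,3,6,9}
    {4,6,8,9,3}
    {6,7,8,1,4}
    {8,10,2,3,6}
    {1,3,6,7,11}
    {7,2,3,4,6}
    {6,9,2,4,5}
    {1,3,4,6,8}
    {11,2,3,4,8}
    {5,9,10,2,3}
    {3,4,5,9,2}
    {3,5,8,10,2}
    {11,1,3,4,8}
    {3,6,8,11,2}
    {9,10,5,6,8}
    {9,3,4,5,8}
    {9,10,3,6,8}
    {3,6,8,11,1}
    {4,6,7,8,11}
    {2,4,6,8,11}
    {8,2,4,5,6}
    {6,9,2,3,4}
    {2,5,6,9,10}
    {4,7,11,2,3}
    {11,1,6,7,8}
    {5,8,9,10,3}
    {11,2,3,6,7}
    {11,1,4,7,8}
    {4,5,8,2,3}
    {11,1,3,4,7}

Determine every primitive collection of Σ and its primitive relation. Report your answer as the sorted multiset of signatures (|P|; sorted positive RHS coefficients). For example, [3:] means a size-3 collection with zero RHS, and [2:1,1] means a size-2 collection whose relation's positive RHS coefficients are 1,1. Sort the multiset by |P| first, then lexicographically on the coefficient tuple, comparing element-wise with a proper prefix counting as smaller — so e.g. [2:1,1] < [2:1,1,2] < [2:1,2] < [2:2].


The 18 primitive collections of Σ (r=11, n=5):

  P={1,2}:  v_{1} + v_{2} = v_{3}  so sig = [2:1]
  P={4,10}:  v_{4} + v_{10} = v_{9}  so sig = [2:1]
  P={5,7}:  v_{5} + v_{7} = v_{9}  so sig = [2:1]
  P={1,5}:  v_{1} + v_{5} = v_{3} + v_{8} + v_{9}  so sig = [2:1,1,1]
  P={7,10}:  v_{7} + v_{10} = v_{3} + v_{4} + v_{6}  so sig = [2:1,1,1]
  P={1,10}:  v_{1} + v_{10} = 2·v_{3} + v_{4} + v_{6} + v_{8}  so sig = [2:1,1,1,2]
  P={7,9}:  v_{7} + v_{9} = v_{3} + 2·v_{4} + v_{6}  so sig = [2:1,1,2]
  P={9,11}:  v_{9} + v_{11} = 2·v_{2} + v_{4} + v_{8}  so sig = [2:1,1,2]
  P={1,9}:  v_{1} + v_{9} = 2·v_{3} + 2·v_{4} + v_{6} + v_{8}  so sig = [2:1,1,2,2]
  P={10,11}:  v_{10} + v_{11} = 2·v_{2} + v_{8}  so sig = [2:1,2]
  P={5,11}:  v_{5} + v_{11} = 3·v_{2} + v_{4} + 2·v_{8}  so sig = [2:1,2,3]
  P={2,7,8}:  v_{2} + v_{7} + v_{8} = 0  so sig = [3:]
  P={2,8,9}:  v_{2} + v_{8} + v_{9} = v_{5}  so sig = [3:1]
  P={3,7,8}:  v_{3} + v_{7} + v_{8} = v_{1}  so sig = [3:1]
  P={3,5,6}:  v_{3} + v_{5} + v_{6} = 2·v_{10}  so sig = [3:2]
  P={1,4,6,11}:  v_{1} + v_{4} + v_{6} + v_{11} = 0  so sig = [4:]
  P={3,4,6,11}:  v_{3} + v_{4} + v_{6} + v_{11} = v_{2}  so sig = [4:1]
  P={2,3,4,6,8}:  v_{2} + v_{3} + v_{4} + v_{6} + v_{8} = v_{10}  so sig = [5:1]

so the primitive-relation signature multiset is
    [2:1]
    [2:1]
    [2:1]
    [2:1,1,1]
    [2:1,1,1]
    [2:1,1,1,2]
    [2:1,1,2]
    [2:1,1,2]
    [2:1,1,2,2]
    [2:1,2]
    [2:1,2,3]
    [3:]
    [3:1]
    [3:1]
    [3:2]
    [4:]
    [4:1]
    [5:1]


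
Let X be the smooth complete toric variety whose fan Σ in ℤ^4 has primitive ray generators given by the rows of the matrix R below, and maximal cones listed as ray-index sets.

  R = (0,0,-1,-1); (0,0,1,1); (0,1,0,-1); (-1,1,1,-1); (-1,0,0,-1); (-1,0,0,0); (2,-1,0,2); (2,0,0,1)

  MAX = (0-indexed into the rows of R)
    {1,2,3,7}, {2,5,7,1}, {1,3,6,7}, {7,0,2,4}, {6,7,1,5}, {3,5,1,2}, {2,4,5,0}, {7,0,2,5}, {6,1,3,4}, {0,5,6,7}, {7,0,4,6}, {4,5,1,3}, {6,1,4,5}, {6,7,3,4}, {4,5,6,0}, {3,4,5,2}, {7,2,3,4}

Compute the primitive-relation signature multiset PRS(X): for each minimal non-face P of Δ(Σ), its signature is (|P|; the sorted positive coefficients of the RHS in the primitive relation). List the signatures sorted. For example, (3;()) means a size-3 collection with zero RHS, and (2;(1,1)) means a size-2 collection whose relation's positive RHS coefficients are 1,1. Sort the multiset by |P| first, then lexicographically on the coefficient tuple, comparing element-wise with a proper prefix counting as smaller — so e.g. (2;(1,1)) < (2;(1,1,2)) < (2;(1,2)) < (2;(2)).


Minimal non-faces — 8 found among 8 rays, 17 max cones:

  • {0,1}:  v_{0} + v_{1} = 0  →  sig = (2;())
  • {2,6}:  v_{2} + v_{6} = v_{7}  →  sig = (2;(1))
  • {0,3}:  v_{0} + v_{3} = v_{2} + v_{4}  →  sig = (2;(1,1))
  • {4,5,7}:  v_{4} + v_{5} + v_{7} = 0  →  sig = (3;())
  • {1,2,4}:  v_{1} + v_{2} + v_{4} = v_{3}  →  sig = (3;(1))
  • {3,5,6}:  v_{3} + v_{5} + v_{6} = v_{1}  →  sig = (3;(1))
  • {1,4,7}:  v_{1} + v_{4} + v_{7} = v_{3} + v_{6}  →  sig = (3;(1,1))
  • {3,5,7}:  v_{3} + v_{5} + v_{7} = v_{1} + v_{2}  →  sig = (3;(1,1))

Signatures (|P|; sorted positive RHS coefficients), sorted:
    (2;())
    (2;(1))
    (2;(1,1))
    (3;())
    (3;(1))
    (3;(1))
    (3;(1,1))
    (3;(1,1))


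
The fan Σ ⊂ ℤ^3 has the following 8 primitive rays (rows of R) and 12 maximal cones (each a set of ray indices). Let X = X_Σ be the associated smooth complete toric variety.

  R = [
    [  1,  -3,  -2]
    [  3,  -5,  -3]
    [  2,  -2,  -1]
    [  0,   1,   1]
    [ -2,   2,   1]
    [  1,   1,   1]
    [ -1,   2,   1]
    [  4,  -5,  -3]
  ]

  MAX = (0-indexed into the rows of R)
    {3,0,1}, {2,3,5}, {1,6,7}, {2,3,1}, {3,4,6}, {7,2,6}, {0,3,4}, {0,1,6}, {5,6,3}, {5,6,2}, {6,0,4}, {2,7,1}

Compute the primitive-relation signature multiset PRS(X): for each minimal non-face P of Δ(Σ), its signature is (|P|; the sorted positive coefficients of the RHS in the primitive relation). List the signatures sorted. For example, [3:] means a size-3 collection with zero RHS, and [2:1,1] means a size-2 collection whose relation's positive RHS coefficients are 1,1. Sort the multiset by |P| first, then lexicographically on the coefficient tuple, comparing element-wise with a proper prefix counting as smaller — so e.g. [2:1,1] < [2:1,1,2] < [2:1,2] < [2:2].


Σ has 14 primitive collections:

  {2,4}:  v_{2} + v_{4} = 0  ⇒ sig = [2:]
  {0,2}:  v_{0} + v_{2} = v_{1}  ⇒ sig = [2:1]
  {0,5}:  v_{0} + v_{5} = v_{2}  ⇒ sig = [2:1]
  {1,4}:  v_{1} + v_{4} = v_{0}  ⇒ sig = [2:1]
  {4,5}:  v_{4} + v_{5} = v_{3} + v_{6}  ⇒ sig = [2:1,1]
  {4,7}:  v_{4} + v_{7} = v_{1} + v_{6}  ⇒ sig = [2:1,1]
  {0,7}:  v_{0} + v_{7} = 2·v_{1} + v_{6}  ⇒ sig = [2:1,2]
  {5,7}:  v_{5} + v_{7} = 3·v_{2} + v_{6}  ⇒ sig = [2:1,3]
  {1,5}:  v_{1} + v_{5} = 2·v_{2}  ⇒ sig = [2:2]
  {3,7}:  v_{3} + v_{7} = 2·v_{2}  ⇒ sig = [2:2]
  {0,3,6}:  v_{0} + v_{3} + v_{6} = 0  ⇒ sig = [3:]
  {1,2,6}:  v_{1} + v_{2} + v_{6} = v_{7}  ⇒ sig = [3:1]
  {1,3,6}:  v_{1} + v_{3} + v_{6} = v_{2}  ⇒ sig = [3:1]
  {2,3,6}:  v_{2} + v_{3} + v_{6} = v_{5}  ⇒ sig = [3:1]

so the primitive-relation signature multiset is
[[2:], [2:1], [2:1], [2:1], [2:1,1], [2:1,1], [2:1,2], [2:1,3], [2:2], [2:2], [3:], [3:1], [3:1], [3:1]]


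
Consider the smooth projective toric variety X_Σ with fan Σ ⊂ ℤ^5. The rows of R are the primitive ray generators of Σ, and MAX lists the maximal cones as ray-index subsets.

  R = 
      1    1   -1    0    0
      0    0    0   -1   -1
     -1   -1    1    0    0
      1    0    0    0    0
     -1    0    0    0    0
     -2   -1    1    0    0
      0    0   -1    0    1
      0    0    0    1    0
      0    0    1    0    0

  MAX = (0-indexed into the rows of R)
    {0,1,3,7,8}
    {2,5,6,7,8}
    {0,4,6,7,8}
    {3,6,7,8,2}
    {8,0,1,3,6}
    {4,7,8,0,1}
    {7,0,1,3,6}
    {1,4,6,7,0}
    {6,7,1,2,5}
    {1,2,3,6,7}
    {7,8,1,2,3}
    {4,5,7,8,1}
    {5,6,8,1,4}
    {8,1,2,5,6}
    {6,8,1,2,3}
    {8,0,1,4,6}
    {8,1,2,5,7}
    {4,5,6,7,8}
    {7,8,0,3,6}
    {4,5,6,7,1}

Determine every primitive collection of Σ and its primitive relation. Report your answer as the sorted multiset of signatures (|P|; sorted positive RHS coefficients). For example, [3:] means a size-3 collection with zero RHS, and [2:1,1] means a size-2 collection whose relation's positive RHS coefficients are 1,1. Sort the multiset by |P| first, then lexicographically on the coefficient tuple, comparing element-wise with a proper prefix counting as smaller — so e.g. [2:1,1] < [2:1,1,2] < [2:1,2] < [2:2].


Minimal non-faces — 6 found among 9 rays, 20 max cones:

  P = {0,2}:  v_{0} + v_{2} = 0 ; sig = [2:]
  P = {3,4}:  v_{3} + v_{4} = 0 ; sig = [2:]
  P = {0,5}:  v_{0} + v_{5} = v_{4} ; sig = [2:1]
  P = {2,4}:  v_{2} + v_{4} = v_{5} ; sig = [2:1]
  P = {3,5}:  v_{3} + v_{5} = v_{2} ; sig = [2:1]
  P = {1,6,7,8}:  v_{1} + v_{6} + v_{7} + v_{8} = 0 ; sig = [4:]

Sorted signature multiset PRS(X):
{ [2:] ×2,  [2:1] ×3,  [4:] }


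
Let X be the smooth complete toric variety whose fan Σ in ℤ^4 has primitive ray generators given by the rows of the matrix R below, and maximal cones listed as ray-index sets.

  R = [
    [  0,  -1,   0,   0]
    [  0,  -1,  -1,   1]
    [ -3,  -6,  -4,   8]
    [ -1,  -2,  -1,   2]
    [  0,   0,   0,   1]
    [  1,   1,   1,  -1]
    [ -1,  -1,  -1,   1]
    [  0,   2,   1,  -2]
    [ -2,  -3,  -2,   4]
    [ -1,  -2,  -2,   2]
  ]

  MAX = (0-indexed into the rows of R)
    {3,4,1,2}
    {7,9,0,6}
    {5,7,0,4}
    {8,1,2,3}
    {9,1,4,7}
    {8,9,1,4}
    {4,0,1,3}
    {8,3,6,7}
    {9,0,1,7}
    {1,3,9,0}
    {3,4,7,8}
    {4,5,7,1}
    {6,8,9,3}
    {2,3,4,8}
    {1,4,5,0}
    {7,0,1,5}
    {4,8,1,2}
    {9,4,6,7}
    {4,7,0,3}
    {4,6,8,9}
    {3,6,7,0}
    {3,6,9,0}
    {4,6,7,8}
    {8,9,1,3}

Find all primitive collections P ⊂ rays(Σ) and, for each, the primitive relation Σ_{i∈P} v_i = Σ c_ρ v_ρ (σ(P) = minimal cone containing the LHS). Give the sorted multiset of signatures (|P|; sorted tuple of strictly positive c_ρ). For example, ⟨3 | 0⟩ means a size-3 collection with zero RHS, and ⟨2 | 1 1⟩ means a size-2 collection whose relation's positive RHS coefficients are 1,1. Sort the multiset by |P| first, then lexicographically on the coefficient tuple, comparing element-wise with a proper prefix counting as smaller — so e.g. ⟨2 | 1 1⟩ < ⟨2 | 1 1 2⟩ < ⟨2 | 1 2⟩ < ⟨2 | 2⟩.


|primitive collections| = 21. Relations:

  {5,6}:  v_{5} + v_{6} = 0  ⇒ sig = ⟨2 | 0⟩
  {1,6}:  v_{1} + v_{6} = v_{9}  ⇒ sig = ⟨2 | 1⟩
  {5,9}:  v_{5} + v_{9} = v_{1}  ⇒ sig = ⟨2 | 1⟩
  {3,5}:  v_{3} + v_{5} = v_{0} + v_{4}  ⇒ sig = ⟨2 | 1 1⟩
  {5,8}:  v_{5} + v_{8} = v_{3} + v_{4}  ⇒ sig = ⟨2 | 1 1⟩
  {2,7}:  v_{2} + v_{7} = v_{4} + v_{6} + v_{8}  ⇒ sig = ⟨2 | 1 1 1⟩
  {0,2}:  v_{0} + v_{2} = v_{1} + 3·v_{3} + v_{4}  ⇒ sig = ⟨2 | 1 1 3⟩
  {2,6}:  v_{2} + v_{6} = v_{1} + 2·v_{8}  ⇒ sig = ⟨2 | 1 2⟩
  {2,5}:  v_{2} + v_{5} = v_{1} + 2·v_{3} + 2·v_{4}  ⇒ sig = ⟨2 | 1 2 2⟩
  {0,8}:  v_{0} + v_{8} = 2·v_{3}  ⇒ sig = ⟨2 | 2⟩
  {2,9}:  v_{2} + v_{9} = 2·v_{1} + 2·v_{8}  ⇒ sig = ⟨2 | 2 2⟩
  {0,4,6}:  v_{0} + v_{4} + v_{6} = v_{3}  ⇒ sig = ⟨3 | 1⟩
  {1,3,7}:  v_{1} + v_{3} + v_{7} = v_{6}  ⇒ sig = ⟨3 | 1⟩
  {3,4,6}:  v_{3} + v_{4} + v_{6} = v_{8}  ⇒ sig = ⟨3 | 1⟩
  {0,4,9}:  v_{0} + v_{4} + v_{9} = v_{1} + v_{3}  ⇒ sig = ⟨3 | 1 1⟩
  {3,4,9}:  v_{3} + v_{4} + v_{9} = v_{1} + v_{8}  ⇒ sig = ⟨3 | 1 1⟩
  {1,7,8}:  v_{1} + v_{7} + v_{8} = v_{4} + 2·v_{6}  ⇒ sig = ⟨3 | 1 2⟩
  {7,8,9}:  v_{7} + v_{8} + v_{9} = v_{4} + 3·v_{6}  ⇒ sig = ⟨3 | 1 3⟩
  {3,7,9}:  v_{3} + v_{7} + v_{9} = 2·v_{6}  ⇒ sig = ⟨3 | 2⟩
  {0,1,4,7}:  v_{0} + v_{1} + v_{4} + v_{7} = 0  ⇒ sig = ⟨4 | 0⟩
  {1,3,4,8}:  v_{1} + v_{3} + v_{4} + v_{8} = v_{2}  ⇒ sig = ⟨4 | 1⟩

Hence PRS(X_Σ) =
    ⟨2 | 0⟩
    ⟨2 | 1⟩
    ⟨2 | 1⟩
    ⟨2 | 1 1⟩
    ⟨2 | 1 1⟩
    ⟨2 | 1 1 1⟩
    ⟨2 | 1 1 3⟩
    ⟨2 | 1 2⟩
    ⟨2 | 1 2 2⟩
    ⟨2 | 2⟩
    ⟨2 | 2 2⟩
    ⟨3 | 1⟩
    ⟨3 | 1⟩
    ⟨3 | 1⟩
    ⟨3 | 1 1⟩
    ⟨3 | 1 1⟩
    ⟨3 | 1 2⟩
    ⟨3 | 1 3⟩
    ⟨3 | 2⟩
    ⟨4 | 0⟩
    ⟨4 | 1⟩


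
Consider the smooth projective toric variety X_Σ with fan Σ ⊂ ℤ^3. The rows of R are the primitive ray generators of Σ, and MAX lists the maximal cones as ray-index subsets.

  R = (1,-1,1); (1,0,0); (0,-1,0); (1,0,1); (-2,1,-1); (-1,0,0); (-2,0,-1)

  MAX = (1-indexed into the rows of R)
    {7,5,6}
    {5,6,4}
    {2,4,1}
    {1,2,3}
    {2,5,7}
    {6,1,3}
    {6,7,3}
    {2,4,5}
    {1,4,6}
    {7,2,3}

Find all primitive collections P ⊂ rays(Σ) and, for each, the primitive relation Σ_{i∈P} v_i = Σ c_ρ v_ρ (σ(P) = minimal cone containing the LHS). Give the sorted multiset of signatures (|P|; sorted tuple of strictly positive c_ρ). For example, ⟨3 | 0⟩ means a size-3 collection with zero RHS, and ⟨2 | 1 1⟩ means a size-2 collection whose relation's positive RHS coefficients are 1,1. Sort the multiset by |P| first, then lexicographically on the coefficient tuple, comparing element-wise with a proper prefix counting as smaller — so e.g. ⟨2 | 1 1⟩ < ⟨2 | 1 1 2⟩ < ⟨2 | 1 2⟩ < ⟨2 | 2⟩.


Δ(Σ) — 7 vertices, 6 min non-faces:

  P = {2,6}:  v_{2} + v_{6} = 0 — sig = ⟨2 | 0⟩
  P = {1,5}:  v_{1} + v_{5} = v_{6} — sig = ⟨2 | 1⟩
  P = {3,4}:  v_{3} + v_{4} = v_{1} — sig = ⟨2 | 1⟩
  P = {3,5}:  v_{3} + v_{5} = v_{7} — sig = ⟨2 | 1⟩
  P = {4,7}:  v_{4} + v_{7} = v_{6} — sig = ⟨2 | 1⟩
  P = {1,7}:  v_{1} + v_{7} = v_{3} + v_{6} — sig = ⟨2 | 1 1⟩

Hence PRS(X_Σ) =
{ ⟨2 | 0⟩,  ⟨2 | 1⟩ ×4,  ⟨2 | 1 1⟩ }


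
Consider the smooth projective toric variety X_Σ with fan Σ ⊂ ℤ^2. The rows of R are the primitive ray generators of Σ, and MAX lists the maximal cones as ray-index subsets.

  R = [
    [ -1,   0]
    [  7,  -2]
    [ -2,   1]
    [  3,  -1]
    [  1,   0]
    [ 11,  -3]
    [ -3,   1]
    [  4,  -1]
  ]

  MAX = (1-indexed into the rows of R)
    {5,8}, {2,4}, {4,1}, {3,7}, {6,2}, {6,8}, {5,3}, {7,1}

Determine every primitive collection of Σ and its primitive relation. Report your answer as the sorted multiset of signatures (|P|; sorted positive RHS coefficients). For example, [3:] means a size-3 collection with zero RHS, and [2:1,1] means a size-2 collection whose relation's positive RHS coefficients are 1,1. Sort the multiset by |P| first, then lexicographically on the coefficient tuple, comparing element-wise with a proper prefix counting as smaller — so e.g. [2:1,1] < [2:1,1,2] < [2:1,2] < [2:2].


Primitive collections (20):

  {1,5}:  v_{1} + v_{5} = 0  ⟹  sig = [2:]
  {4,7}:  v_{4} + v_{7} = 0  ⟹  sig = [2:]
  {1,3}:  v_{1} + v_{3} = v_{7}  ⟹  sig = [2:1]
  {1,8}:  v_{1} + v_{8} = v_{4}  ⟹  sig = [2:1]
  {2,7}:  v_{2} + v_{7} = v_{8}  ⟹  sig = [2:1]
  {2,8}:  v_{2} + v_{8} = v_{6}  ⟹  sig = [2:1]
  {3,4}:  v_{3} + v_{4} = v_{5}  ⟹  sig = [2:1]
  {4,5}:  v_{4} + v_{5} = v_{8}  ⟹  sig = [2:1]
  {4,8}:  v_{4} + v_{8} = v_{2}  ⟹  sig = [2:1]
  {5,7}:  v_{5} + v_{7} = v_{3}  ⟹  sig = [2:1]
  {7,8}:  v_{7} + v_{8} = v_{5}  ⟹  sig = [2:1]
  {1,6}:  v_{1} + v_{6} = v_{2} + v_{4}  ⟹  sig = [2:1,1]
  {2,3}:  v_{2} + v_{3} = v_{5} + v_{8}  ⟹  sig = [2:1,1]
  {3,6}:  v_{3} + v_{6} = v_{5} + 2·v_{8}  ⟹  sig = [2:1,2]
  {1,2}:  v_{1} + v_{2} = 2·v_{4}  ⟹  sig = [2:2]
  {2,5}:  v_{2} + v_{5} = 2·v_{8}  ⟹  sig = [2:2]
  {3,8}:  v_{3} + v_{8} = 2·v_{5}  ⟹  sig = [2:2]
  {4,6}:  v_{4} + v_{6} = 2·v_{2}  ⟹  sig = [2:2]
  {6,7}:  v_{6} + v_{7} = 2·v_{8}  ⟹  sig = [2:2]
  {5,6}:  v_{5} + v_{6} = 3·v_{8}  ⟹  sig = [2:3]

Sorted signature multiset PRS(X):
    |P|=2: 20 collections, coeffs (), (), (1), (1), (1), (1), (1), (1), (1), (1), (1), (1,1), (1,1), (1,2), (2), (2), (2), (2), (2), (3)


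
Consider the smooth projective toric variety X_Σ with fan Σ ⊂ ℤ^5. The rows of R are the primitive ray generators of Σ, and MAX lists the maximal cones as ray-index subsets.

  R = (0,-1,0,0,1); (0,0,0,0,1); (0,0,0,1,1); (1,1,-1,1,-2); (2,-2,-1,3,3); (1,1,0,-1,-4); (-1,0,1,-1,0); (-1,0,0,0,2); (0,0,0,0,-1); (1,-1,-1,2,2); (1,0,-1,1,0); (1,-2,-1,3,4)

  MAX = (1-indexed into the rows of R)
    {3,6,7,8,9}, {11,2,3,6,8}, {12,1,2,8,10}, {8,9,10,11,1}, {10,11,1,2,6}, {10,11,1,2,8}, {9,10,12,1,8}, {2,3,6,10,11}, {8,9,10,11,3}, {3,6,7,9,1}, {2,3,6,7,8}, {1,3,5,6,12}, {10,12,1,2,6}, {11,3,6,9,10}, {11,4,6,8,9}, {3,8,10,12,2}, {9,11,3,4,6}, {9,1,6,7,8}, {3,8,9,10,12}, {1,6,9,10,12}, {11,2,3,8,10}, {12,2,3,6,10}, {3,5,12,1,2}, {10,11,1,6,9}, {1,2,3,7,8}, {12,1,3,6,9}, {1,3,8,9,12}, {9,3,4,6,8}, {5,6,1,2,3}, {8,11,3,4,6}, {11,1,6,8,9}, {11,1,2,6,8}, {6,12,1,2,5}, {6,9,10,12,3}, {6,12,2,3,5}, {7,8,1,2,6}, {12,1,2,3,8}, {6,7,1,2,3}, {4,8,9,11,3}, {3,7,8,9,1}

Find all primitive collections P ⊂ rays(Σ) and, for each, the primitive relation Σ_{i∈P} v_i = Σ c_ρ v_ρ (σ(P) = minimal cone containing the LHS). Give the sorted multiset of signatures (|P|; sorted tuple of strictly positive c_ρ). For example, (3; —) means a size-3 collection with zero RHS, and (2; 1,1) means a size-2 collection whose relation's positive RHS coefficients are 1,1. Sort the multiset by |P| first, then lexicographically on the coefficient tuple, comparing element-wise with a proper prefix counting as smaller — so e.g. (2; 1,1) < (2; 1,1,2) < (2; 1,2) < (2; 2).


Δ(Σ) — 12 vertices, 23 min non-faces:

  {2,9}:  v_{2} + v_{9} = 0  ⟹  sig = (2; —)
  {7,11}:  v_{7} + v_{11} = 0  ⟹  sig = (2; —)
  {1,4}:  v_{1} + v_{4} = v_{9} + v_{11}  ⟹  sig = (2; 1,1)
  {5,8}:  v_{5} + v_{8} = v_{2} + v_{12}  ⟹  sig = (2; 1,1)
  {7,10}:  v_{7} + v_{10} = v_{1} + v_{3}  ⟹  sig = (2; 1,1)
  {2,4}:  v_{2} + v_{4} = v_{3} + v_{6} + v_{8} + v_{11}  ⟹  sig = (2; 1,1,1,1)
  {4,7}:  v_{4} + v_{7} = v_{3} + v_{6} + v_{8} + v_{9}  ⟹  sig = (2; 1,1,1,1)
  {4,12}:  v_{4} + v_{12} = v_{3} + v_{9} + v_{10} + v_{11}  ⟹  sig = (2; 1,1,1,1)
  {5,9}:  v_{5} + v_{9} = v_{1} + v_{3} + v_{6} + v_{12}  ⟹  sig = (2; 1,1,1,1)
  {5,11}:  v_{5} + v_{11} = v_{2} + v_{6} + v_{10} + v_{12}  ⟹  sig = (2; 1,1,1,1)
  {4,5}:  v_{4} + v_{5} = v_{3} + v_{6} + 2·v_{10}  ⟹  sig = (2; 1,1,2)
  {4,10}:  v_{4} + v_{10} = v_{3} + v_{9} + 2·v_{11}  ⟹  sig = (2; 1,1,2)
  {5,10}:  v_{5} + v_{10} = v_{2} + v_{6} + 2·v_{12}  ⟹  sig = (2; 1,1,2)
  {5,7}:  v_{5} + v_{7} = 3·v_{1} + v_{2} + 3·v_{3} + v_{6}  ⟹  sig = (2; 1,1,3,3)
  {11,12}:  v_{11} + v_{12} = 2·v_{10}  ⟹  sig = (2; 2)
  {7,12}:  v_{7} + v_{12} = 2·v_{1} + 2·v_{3}  ⟹  sig = (2; 2,2)
  {1,3,10}:  v_{1} + v_{3} + v_{10} = v_{12}  ⟹  sig = (3; 1)
  {1,3,11}:  v_{1} + v_{3} + v_{11} = v_{10}  ⟹  sig = (3; 1)
  {6,8,10}:  v_{6} + v_{8} + v_{10} = v_{11}  ⟹  sig = (3; 1)
  {6,8,12}:  v_{6} + v_{8} + v_{12} = v_{10}  ⟹  sig = (3; 1)
  {1,3,6,8}:  v_{1} + v_{3} + v_{6} + v_{8} = 0  ⟹  sig = (4; —)
  {1,2,3,6,12}:  v_{1} + v_{2} + v_{3} + v_{6} + v_{12} = v_{5}  ⟹  sig = (5; 1)
  {3,6,8,9,11}:  v_{3} + v_{6} + v_{8} + v_{9} + v_{11} = v_{4}  ⟹  sig = (5; 1)

so the primitive-relation signature multiset is
    (2; —)
    (2; —)
    (2; 1,1)
    (2; 1,1)
    (2; 1,1)
    (2; 1,1,1,1)
    (2; 1,1,1,1)
    (2; 1,1,1,1)
    (2; 1,1,1,1)
    (2; 1,1,1,1)
    (2; 1,1,2)
    (2; 1,1,2)
    (2; 1,1,2)
    (2; 1,1,3,3)
    (2; 2)
    (2; 2,2)
    (3; 1)
    (3; 1)
    (3; 1)
    (3; 1)
    (4; —)
    (5; 1)
    (5; 1)


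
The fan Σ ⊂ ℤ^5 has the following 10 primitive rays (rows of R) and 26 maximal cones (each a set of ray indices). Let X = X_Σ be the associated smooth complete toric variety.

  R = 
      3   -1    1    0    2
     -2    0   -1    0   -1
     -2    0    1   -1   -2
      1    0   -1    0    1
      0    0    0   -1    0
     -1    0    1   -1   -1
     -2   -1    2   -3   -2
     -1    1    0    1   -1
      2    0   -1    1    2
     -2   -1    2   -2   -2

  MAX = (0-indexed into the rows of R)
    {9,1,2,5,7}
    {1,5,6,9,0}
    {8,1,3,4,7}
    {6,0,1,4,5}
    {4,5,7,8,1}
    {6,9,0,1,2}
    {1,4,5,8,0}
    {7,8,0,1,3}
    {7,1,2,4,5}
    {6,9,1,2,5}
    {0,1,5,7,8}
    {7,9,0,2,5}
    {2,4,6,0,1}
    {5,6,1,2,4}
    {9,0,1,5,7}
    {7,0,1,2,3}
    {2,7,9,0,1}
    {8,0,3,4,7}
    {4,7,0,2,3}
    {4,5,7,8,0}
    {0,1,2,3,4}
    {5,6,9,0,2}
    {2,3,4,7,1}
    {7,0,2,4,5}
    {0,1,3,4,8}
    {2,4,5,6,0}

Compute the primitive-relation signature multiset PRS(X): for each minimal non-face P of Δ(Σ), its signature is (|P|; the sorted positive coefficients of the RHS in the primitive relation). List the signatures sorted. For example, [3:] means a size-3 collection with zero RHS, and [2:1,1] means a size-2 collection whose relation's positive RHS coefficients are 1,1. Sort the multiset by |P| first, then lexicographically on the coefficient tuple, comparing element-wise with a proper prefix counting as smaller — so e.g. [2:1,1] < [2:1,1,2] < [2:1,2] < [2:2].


|primitive collections| = 10. Relations:

  • {2,8}:  v_{2} + v_{8} = 0  →  sig = [2:]
  • {3,5}:  v_{3} + v_{5} = v_{4}  →  sig = [2:1]
  • {4,9}:  v_{4} + v_{9} = v_{6}  →  sig = [2:1]
  • {6,7}:  v_{6} + v_{7} = v_{2} + v_{5}  →  sig = [2:1,1]
  • {8,9}:  v_{8} + v_{9} = v_{0} + v_{1} + v_{5}  →  sig = [2:1,1,1]
  • {3,9}:  v_{3} + v_{9} = v_{0} + v_{1} + v_{2} + v_{4}  →  sig = [2:1,1,1,1]
  • {6,8}:  v_{6} + v_{8} = v_{0} + v_{1} + v_{4} + v_{5}  →  sig = [2:1,1,1,1]
  • {3,6}:  v_{3} + v_{6} = v_{0} + v_{1} + v_{2} + 2·v_{4}  →  sig = [2:1,1,1,2]
  • {0,1,4,7}:  v_{0} + v_{1} + v_{4} + v_{7} = 0  →  sig = [4:]
  • {0,1,2,5}:  v_{0} + v_{1} + v_{2} + v_{5} = v_{9}  →  sig = [4:1]

Signatures (|P|; sorted positive RHS coefficients), sorted:
    [2:]
    [2:1]
    [2:1]
    [2:1,1]
    [2:1,1,1]
    [2:1,1,1,1]
    [2:1,1,1,1]
    [2:1,1,1,2]
    [4:]
    [4:1]


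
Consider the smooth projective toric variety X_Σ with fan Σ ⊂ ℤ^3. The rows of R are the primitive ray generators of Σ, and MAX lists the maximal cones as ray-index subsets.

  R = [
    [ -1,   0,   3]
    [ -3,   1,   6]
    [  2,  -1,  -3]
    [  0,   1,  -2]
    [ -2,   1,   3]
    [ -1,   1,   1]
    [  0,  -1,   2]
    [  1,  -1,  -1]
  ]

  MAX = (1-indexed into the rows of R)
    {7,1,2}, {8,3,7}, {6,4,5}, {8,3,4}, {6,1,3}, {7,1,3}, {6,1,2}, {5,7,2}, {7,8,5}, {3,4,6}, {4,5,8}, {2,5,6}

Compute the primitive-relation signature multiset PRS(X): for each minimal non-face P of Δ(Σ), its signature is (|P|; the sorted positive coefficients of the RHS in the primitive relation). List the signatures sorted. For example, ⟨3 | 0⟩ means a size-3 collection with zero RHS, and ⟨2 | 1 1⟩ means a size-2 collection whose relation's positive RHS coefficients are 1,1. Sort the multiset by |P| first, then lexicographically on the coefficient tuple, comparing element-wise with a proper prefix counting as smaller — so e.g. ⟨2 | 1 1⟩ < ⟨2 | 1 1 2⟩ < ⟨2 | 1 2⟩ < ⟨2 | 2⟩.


10 collections generate NE(X_Σ); each relation:

  P = {3,5}:  v_{3} + v_{5} = 0  so sig = ⟨2 | 0⟩
  P = {4,7}:  v_{4} + v_{7} = 0  so sig = ⟨2 | 0⟩
  P = {6,8}:  v_{6} + v_{8} = 0  so sig = ⟨2 | 0⟩
  P = {1,4}:  v_{1} + v_{4} = v_{6}  so sig = ⟨2 | 1⟩
  P = {1,5}:  v_{1} + v_{5} = v_{2}  so sig = ⟨2 | 1⟩
  P = {1,8}:  v_{1} + v_{8} = v_{7}  so sig = ⟨2 | 1⟩
  P = {2,3}:  v_{2} + v_{3} = v_{1}  so sig = ⟨2 | 1⟩
  P = {6,7}:  v_{6} + v_{7} = v_{1}  so sig = ⟨2 | 1⟩
  P = {2,4}:  v_{2} + v_{4} = v_{5} + v_{6}  so sig = ⟨2 | 1 1⟩
  P = {2,8}:  v_{2} + v_{8} = v_{5} + v_{7}  so sig = ⟨2 | 1 1⟩

Signatures (|P|; sorted positive RHS coefficients), sorted:
{ ⟨2 | 0⟩ ×3,  ⟨2 | 1⟩ ×5,  ⟨2 | 1 1⟩ ×2 }


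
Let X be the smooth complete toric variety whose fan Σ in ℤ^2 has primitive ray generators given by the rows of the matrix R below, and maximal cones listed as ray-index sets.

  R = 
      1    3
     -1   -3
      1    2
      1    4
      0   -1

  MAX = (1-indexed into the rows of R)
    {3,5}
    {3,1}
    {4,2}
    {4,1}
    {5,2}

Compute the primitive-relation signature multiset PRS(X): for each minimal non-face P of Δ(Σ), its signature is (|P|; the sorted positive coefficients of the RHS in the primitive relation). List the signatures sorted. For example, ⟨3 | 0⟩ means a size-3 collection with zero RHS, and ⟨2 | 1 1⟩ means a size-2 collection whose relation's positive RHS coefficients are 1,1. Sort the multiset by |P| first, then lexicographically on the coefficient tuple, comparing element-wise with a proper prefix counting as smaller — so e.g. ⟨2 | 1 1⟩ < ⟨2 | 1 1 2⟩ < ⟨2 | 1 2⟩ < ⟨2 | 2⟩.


5 collections generate NE(X_Σ); each relation:

  P={1,2}:  v_{1} + v_{2} = 0  →  sig = ⟨2 | 0⟩
  P={1,5}:  v_{1} + v_{5} = v_{3}  →  sig = ⟨2 | 1⟩
  P={2,3}:  v_{2} + v_{3} = v_{5}  →  sig = ⟨2 | 1⟩
  P={4,5}:  v_{4} + v_{5} = v_{1}  →  sig = ⟨2 | 1⟩
  P={3,4}:  v_{3} + v_{4} = 2·v_{1}  →  sig = ⟨2 | 2⟩

Sorted signature multiset PRS(X):
{ ⟨2 | 0⟩,  ⟨2 | 1⟩ ×3,  ⟨2 | 2⟩ }
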